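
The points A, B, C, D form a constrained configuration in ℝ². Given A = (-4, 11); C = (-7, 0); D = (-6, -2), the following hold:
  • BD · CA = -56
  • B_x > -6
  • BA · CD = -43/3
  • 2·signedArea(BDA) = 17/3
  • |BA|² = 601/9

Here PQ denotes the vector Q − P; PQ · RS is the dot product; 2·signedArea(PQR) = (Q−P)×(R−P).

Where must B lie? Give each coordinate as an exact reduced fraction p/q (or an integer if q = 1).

B = (-17/3, 3)

1. B_x = -17/3  [BA · CD = -43/3 ∩ BD · CA = -56]
2. B_y = 3  [BA · CD = -43/3 ∩ BD · CA = -56]
   → B = (-17/3, 3)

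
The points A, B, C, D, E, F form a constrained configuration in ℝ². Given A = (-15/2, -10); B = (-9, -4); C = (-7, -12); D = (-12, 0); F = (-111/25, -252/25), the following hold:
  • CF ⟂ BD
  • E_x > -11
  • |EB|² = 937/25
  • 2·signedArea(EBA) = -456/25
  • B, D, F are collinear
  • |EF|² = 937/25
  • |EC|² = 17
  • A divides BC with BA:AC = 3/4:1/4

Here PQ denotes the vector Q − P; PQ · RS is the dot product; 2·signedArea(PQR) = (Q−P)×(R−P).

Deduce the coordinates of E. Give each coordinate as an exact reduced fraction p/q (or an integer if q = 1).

E = (-264/25, -248/25)

1. E_x = -264/25  [line 6·x + 3/2·y + 1956/25 = 0 ∩ |EB|² = 937/25]
2. E_y = -248/25  [line 6·x + 3/2·y + 1956/25 = 0 ∩ |EB|² = 937/25]
   → E = (-264/25, -248/25)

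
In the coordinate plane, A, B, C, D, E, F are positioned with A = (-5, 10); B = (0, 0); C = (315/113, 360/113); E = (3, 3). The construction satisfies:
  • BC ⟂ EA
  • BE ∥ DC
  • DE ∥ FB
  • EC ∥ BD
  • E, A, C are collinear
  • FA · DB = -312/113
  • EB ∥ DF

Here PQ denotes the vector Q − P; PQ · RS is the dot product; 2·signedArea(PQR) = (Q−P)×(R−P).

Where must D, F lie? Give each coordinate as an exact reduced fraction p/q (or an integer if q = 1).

D = (-24/113, 21/113)
F = (-363/113, -318/113)

1. D_x = -24/113  [BE ∥ DC ∩ EC ∥ BD]
2. D_y = 21/113  [BE ∥ DC ∩ EC ∥ BD]
   → D = (-24/113, 21/113)
3. F_x = -363/113  [DE ∥ FB ∩ EB ∥ DF]
4. F_y = -318/113  [DE ∥ FB ∩ EB ∥ DF]
   → F = (-363/113, -318/113)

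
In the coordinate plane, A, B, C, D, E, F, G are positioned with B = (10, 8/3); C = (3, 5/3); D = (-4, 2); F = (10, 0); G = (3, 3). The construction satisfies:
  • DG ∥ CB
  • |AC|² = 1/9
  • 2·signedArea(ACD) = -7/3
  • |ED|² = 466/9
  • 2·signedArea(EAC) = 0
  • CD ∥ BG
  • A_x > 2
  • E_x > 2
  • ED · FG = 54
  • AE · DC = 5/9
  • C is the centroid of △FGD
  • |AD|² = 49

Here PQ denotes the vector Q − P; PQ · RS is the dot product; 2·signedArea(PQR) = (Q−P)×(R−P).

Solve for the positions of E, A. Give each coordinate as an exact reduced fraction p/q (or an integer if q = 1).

A = (3, 2)
E = (3, 1/3)

1. A_x = 3  [line -1/3·x + -7·y + 15 = 0 ∩ |AD|² = 49]
2. A_y = 2  [line -1/3·x + -7·y + 15 = 0 ∩ |AD|² = 49]
   → A = (3, 2)
3. E_x = 3  [2·signedArea(EAC) = 0 ∩ AE · DC = 5/9]
4. E_y = 1/3  [2·signedArea(EAC) = 0 ∩ AE · DC = 5/9]
   → E = (3, 1/3)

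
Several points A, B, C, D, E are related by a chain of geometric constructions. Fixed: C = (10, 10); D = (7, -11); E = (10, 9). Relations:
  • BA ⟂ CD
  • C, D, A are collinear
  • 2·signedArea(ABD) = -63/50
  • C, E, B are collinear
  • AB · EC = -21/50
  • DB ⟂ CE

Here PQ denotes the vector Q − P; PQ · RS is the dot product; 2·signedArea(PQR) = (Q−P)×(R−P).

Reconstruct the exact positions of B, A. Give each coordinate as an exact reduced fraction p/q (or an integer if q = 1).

1. B_x = 10  [C, E, B are collinear ∩ DB ⟂ CE]
2. B_y = -11  [C, E, B are collinear ∩ DB ⟂ CE]
   → B = (10, -11)
3. A_x = 353/50  [C, D, A are collinear ∩ BA ⟂ CD]
4. A_y = -529/50  [C, D, A are collinear ∩ BA ⟂ CD]
   → A = (353/50, -529/50)

A = (353/50, -529/50)
B = (10, -11)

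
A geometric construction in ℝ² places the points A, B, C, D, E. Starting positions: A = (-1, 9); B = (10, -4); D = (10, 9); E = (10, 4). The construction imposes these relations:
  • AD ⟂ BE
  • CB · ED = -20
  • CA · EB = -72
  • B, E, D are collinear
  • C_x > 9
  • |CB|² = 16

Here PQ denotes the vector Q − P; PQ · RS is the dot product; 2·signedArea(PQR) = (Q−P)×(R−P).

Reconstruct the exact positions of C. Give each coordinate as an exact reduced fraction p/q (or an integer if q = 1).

1. C_y = 0  [CA · EB = -72]
2. C_x = 10  [|CB|² = 16]
   → C = (10, 0)

C = (10, 0)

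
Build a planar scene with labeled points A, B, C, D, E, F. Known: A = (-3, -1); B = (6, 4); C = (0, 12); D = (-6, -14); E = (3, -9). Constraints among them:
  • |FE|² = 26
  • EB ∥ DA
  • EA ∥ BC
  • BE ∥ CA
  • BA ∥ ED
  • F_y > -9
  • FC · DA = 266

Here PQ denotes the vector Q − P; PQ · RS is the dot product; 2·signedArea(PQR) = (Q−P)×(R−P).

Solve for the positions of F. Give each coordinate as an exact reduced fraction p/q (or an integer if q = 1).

1. F_x = -2  [line -3·x + -13·y + -110 = 0 ∩ |FE|² = 26]
2. F_y = -8  [line -3·x + -13·y + -110 = 0 ∩ |FE|² = 26]
   → F = (-2, -8)

F = (-2, -8)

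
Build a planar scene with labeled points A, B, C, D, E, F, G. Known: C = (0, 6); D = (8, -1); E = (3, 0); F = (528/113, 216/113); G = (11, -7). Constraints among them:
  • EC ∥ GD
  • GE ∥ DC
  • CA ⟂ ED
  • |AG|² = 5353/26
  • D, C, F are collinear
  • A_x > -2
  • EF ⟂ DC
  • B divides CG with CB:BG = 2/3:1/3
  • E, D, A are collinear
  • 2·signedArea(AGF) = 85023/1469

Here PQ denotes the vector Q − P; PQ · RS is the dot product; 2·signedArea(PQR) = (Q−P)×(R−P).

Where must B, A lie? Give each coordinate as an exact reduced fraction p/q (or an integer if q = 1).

A = (-27/26, 21/26)
B = (22/3, -8/3)

1. B_x = 22/3  [B divides CG with CB:BG = 2/3:1/3]
2. B_y = -8/3  [B divides CG with CB:BG = 2/3:1/3]
   → B = (22/3, -8/3)
3. A_x = -27/26  [E, D, A are collinear ∩ CA ⟂ ED]
4. A_y = 21/26  [E, D, A are collinear ∩ CA ⟂ ED]
   → A = (-27/26, 21/26)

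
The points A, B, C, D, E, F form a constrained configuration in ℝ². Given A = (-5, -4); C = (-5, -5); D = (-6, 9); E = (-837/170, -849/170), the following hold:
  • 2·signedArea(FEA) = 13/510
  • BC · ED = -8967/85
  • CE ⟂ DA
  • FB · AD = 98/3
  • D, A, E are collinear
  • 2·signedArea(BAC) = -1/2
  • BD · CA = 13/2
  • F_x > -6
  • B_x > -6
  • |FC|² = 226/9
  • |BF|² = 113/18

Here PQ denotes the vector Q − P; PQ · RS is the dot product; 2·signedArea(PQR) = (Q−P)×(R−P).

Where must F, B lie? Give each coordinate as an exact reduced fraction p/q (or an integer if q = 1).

1. B_x = -11/2  [BC · ED = -8967/85 ∩ BD · CA = 13/2]
2. B_y = 5/2  [BC · ED = -8967/85 ∩ BD · CA = 13/2]
   → B = (-11/2, 5/2)
3. F_x = -16/3  [FB · AD = 98/3 ∩ 2·signedArea(FEA) = 13/510]
4. F_y = 0  [FB · AD = 98/3 ∩ 2·signedArea(FEA) = 13/510]
   → F = (-16/3, 0)

B = (-11/2, 5/2)
F = (-16/3, 0)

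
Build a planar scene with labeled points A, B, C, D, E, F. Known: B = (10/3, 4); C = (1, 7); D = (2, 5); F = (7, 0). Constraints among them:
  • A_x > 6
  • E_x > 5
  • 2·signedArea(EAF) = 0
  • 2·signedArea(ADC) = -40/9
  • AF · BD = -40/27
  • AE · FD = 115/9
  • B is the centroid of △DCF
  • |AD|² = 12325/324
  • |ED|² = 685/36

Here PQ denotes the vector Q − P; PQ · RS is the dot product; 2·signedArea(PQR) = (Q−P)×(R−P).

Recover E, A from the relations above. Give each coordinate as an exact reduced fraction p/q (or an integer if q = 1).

A = (115/18, 2/3)
E = (31/6, 2)

1. A_x = 115/18  [AF · BD = -40/27 ∩ 2·signedArea(ADC) = -40/9]
2. A_y = 2/3  [AF · BD = -40/27 ∩ 2·signedArea(ADC) = -40/9]
   → A = (115/18, 2/3)
3. E_x = 31/6  [2·signedArea(EAF) = 0 ∩ AE · FD = 115/9]
4. E_y = 2  [2·signedArea(EAF) = 0 ∩ AE · FD = 115/9]
   → E = (31/6, 2)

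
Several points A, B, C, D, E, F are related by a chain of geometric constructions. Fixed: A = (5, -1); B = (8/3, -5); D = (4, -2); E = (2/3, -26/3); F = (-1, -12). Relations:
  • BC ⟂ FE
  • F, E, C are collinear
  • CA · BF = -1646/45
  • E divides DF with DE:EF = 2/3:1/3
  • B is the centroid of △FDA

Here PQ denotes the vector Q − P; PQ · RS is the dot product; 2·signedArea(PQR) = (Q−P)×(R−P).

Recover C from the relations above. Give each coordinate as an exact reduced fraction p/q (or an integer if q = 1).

1. C_x = 38/15  [F, E, C are collinear ∩ BC ⟂ FE]
2. C_y = -74/15  [F, E, C are collinear ∩ BC ⟂ FE]
   → C = (38/15, -74/15)

C = (38/15, -74/15)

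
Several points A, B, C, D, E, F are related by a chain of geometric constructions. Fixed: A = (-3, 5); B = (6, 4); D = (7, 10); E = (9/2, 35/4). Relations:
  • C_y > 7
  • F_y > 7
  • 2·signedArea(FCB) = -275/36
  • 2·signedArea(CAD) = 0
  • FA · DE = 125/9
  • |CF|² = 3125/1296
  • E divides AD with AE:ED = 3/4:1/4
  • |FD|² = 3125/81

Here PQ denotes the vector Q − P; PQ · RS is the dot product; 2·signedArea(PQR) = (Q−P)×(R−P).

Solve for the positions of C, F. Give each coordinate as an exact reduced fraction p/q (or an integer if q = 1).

1. F_x = 13/9  [line 5/2·x + 5/4·y + -455/36 = 0 ∩ |FD|² = 3125/81]
2. F_y = 65/9  [line 5/2·x + 5/4·y + -455/36 = 0 ∩ |FD|² = 3125/81]
   → F = (13/9, 65/9)
3. C_x = 17/6  [2·signedArea(CAD) = 0 ∩ 2·signedArea(FCB) = -275/36]
4. C_y = 95/12  [2·signedArea(CAD) = 0 ∩ 2·signedArea(FCB) = -275/36]
   → C = (17/6, 95/12)

C = (17/6, 95/12)
F = (13/9, 65/9)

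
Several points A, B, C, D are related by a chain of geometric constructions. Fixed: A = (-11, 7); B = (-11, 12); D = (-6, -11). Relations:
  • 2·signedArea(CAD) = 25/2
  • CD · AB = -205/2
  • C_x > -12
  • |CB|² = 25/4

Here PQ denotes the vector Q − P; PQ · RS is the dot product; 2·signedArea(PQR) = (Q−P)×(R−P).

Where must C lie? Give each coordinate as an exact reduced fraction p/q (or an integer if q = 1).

1. C_x = -11  [2·signedArea(CAD) = 25/2 ∩ CD · AB = -205/2]
2. C_y = 19/2  [2·signedArea(CAD) = 25/2 ∩ CD · AB = -205/2]
   → C = (-11, 19/2)

C = (-11, 19/2)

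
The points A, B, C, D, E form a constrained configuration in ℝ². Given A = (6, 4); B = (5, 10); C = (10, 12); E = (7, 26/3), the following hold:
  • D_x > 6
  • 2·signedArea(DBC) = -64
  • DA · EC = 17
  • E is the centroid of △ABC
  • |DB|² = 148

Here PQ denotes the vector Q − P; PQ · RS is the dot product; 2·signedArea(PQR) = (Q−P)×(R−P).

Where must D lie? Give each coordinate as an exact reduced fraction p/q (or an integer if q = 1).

D = (7, -2)

1. D_x = 7  [DA · EC = 17 ∩ 2·signedArea(DBC) = -64]
2. D_y = -2  [DA · EC = 17 ∩ 2·signedArea(DBC) = -64]
   → D = (7, -2)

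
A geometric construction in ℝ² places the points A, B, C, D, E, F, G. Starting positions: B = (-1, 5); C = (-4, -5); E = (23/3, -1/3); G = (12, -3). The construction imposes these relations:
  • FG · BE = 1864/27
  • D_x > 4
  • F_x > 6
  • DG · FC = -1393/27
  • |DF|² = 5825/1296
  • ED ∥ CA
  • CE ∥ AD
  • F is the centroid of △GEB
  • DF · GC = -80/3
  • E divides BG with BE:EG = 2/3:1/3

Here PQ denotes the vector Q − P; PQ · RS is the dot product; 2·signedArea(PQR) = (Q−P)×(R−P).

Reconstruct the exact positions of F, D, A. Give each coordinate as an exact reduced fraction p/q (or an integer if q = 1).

A = (-29/4, -3)
D = (53/12, 5/3)
F = (56/9, 5/9)

1. F_x = 56/9  [F is the centroid of △GEB]
2. F_y = 5/9  [F is the centroid of △GEB]
   → F = (56/9, 5/9)
3. D_x = 53/12  [DF · GC = -80/3 ∩ DG · FC = -1393/27]
4. D_y = 5/3  [DF · GC = -80/3 ∩ DG · FC = -1393/27]
   → D = (53/12, 5/3)
5. A_x = -29/4  [CE ∥ AD ∩ ED ∥ CA]
6. A_y = -3  [CE ∥ AD ∩ ED ∥ CA]
   → A = (-29/4, -3)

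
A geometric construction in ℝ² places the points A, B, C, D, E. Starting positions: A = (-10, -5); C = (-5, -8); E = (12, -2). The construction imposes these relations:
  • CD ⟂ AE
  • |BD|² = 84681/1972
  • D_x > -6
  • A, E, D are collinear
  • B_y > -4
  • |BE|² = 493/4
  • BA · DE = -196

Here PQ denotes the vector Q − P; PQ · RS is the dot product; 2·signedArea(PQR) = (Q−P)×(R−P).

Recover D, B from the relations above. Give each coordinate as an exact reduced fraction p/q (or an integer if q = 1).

B = (1, -7/2)
D = (-2708/493, -2162/493)

1. D_x = -2708/493  [A, E, D are collinear ∩ CD ⟂ AE]
2. D_y = -2162/493  [A, E, D are collinear ∩ CD ⟂ AE]
   → D = (-2708/493, -2162/493)
3. B_x = 1  [line -8624/493·x + -1176/493·y + 4508/493 = 0 ∩ |BE|² = 493/4]
4. B_y = -7/2  [line -8624/493·x + -1176/493·y + 4508/493 = 0 ∩ |BE|² = 493/4]
   → B = (1, -7/2)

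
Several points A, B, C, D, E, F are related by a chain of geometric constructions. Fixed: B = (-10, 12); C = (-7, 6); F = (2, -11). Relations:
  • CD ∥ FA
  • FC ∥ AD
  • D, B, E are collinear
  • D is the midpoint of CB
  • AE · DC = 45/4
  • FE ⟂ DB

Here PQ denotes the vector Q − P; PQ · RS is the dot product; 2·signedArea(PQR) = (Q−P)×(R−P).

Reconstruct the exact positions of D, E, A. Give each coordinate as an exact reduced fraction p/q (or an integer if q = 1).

A = (1/2, -8)
D = (-17/2, 9)
E = (8/5, -56/5)

1. D_x = -17/2  [D is the midpoint of CB]
2. D_y = 9  [D is the midpoint of CB]
   → D = (-17/2, 9)
3. E_x = 8/5  [D, B, E are collinear ∩ FE ⟂ DB]
4. E_y = -56/5  [D, B, E are collinear ∩ FE ⟂ DB]
   → E = (8/5, -56/5)
5. A_x = 1/2  [FC ∥ AD ∩ CD ∥ FA]
6. A_y = -8  [FC ∥ AD ∩ CD ∥ FA]
   → A = (1/2, -8)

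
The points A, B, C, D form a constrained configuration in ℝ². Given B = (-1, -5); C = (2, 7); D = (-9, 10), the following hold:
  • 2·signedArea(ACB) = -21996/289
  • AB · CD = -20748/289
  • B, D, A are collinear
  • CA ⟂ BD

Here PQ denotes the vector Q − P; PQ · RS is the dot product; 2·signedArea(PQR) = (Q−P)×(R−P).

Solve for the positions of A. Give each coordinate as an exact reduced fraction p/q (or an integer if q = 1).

1. A_x = -1537/289  [B, D, A are collinear ∩ CA ⟂ BD]
2. A_y = 895/289  [B, D, A are collinear ∩ CA ⟂ BD]
   → A = (-1537/289, 895/289)

A = (-1537/289, 895/289)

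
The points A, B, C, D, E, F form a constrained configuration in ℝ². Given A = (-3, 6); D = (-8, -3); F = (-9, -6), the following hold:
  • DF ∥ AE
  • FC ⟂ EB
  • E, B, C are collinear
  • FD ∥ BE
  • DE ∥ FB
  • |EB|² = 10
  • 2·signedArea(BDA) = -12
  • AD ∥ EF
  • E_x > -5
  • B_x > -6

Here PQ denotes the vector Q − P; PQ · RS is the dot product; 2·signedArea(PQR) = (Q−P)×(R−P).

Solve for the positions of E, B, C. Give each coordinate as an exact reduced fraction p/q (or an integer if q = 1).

B = (-5, 0)
C = (-36/5, -33/5)
E = (-4, 3)

1. E_x = -4  [AD ∥ EF ∩ DF ∥ AE]
2. E_y = 3  [AD ∥ EF ∩ DF ∥ AE]
   → E = (-4, 3)
3. B_x = -5  [FD ∥ BE ∩ DE ∥ FB]
4. B_y = 0  [FD ∥ BE ∩ DE ∥ FB]
   → B = (-5, 0)
5. C_x = -36/5  [E, B, C are collinear ∩ FC ⟂ EB]
6. C_y = -33/5  [E, B, C are collinear ∩ FC ⟂ EB]
   → C = (-36/5, -33/5)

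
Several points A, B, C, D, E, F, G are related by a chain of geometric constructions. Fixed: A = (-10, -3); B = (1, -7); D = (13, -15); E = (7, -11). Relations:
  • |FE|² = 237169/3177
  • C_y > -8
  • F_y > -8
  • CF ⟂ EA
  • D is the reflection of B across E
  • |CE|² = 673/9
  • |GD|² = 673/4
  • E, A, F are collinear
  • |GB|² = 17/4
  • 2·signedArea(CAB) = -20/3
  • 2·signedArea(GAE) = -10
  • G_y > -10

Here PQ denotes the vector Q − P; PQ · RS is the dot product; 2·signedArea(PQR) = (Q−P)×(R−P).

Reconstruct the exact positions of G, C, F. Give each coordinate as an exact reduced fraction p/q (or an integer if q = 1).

1. G_x = 3/2  [line 8·x + 17·y + 141 = 0 ∩ |GD|² = 673/4]
2. G_y = -9  [line 8·x + 17·y + 141 = 0 ∩ |GD|² = 673/4]
   → G = (3/2, -9)
3. C_x = -2/3  [line 4·x + 11·y + 239/3 = 0 ∩ |CE|² = 673/9]
4. C_y = -7  [line 4·x + 11·y + 239/3 = 0 ∩ |CE|² = 673/9]
   → C = (-2/3, -7)
5. F_x = -866/1059  [E, A, F are collinear ∩ CF ⟂ EA]
6. F_y = -7753/1059  [E, A, F are collinear ∩ CF ⟂ EA]
   → F = (-866/1059, -7753/1059)

C = (-2/3, -7)
F = (-866/1059, -7753/1059)
G = (3/2, -9)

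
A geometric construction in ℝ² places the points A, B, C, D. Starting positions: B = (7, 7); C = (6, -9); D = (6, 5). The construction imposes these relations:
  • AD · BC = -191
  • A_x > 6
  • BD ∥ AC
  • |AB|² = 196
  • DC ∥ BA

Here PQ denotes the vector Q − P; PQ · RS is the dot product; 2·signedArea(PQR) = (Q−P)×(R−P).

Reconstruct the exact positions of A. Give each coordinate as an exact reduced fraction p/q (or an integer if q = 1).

A = (7, -7)

1. A_x = 7  [BD ∥ AC ∩ DC ∥ BA]
2. A_y = -7  [BD ∥ AC ∩ DC ∥ BA]
   → A = (7, -7)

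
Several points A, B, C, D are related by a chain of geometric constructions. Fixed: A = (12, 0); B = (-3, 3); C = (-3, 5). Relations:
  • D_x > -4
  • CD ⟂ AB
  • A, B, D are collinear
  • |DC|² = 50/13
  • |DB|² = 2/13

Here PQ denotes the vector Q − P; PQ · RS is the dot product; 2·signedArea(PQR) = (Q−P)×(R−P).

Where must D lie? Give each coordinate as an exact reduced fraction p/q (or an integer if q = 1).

D = (-44/13, 40/13)

1. D_x = -44/13  [A, B, D are collinear ∩ CD ⟂ AB]
2. D_y = 40/13  [A, B, D are collinear ∩ CD ⟂ AB]
   → D = (-44/13, 40/13)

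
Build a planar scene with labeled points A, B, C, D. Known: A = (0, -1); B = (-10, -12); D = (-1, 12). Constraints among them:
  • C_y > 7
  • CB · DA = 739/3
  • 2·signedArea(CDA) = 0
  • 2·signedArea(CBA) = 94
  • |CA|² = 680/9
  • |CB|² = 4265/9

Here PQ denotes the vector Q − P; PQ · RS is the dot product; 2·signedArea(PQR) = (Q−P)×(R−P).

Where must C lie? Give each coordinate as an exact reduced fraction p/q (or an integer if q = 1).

C = (-2/3, 23/3)

1. C_x = -2/3  [2·signedArea(CDA) = 0 ∩ 2·signedArea(CBA) = 94]
2. C_y = 23/3  [2·signedArea(CDA) = 0 ∩ 2·signedArea(CBA) = 94]
   → C = (-2/3, 23/3)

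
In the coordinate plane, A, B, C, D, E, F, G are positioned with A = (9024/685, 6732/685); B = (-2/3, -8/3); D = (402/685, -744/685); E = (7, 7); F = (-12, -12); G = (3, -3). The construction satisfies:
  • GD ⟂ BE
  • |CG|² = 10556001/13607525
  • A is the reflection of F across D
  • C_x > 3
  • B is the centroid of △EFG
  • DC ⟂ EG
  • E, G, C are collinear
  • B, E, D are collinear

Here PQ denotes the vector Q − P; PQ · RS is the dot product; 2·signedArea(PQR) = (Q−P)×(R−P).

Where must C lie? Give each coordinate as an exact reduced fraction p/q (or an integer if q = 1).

1. C_x = 66093/19865  [E, G, C are collinear ∩ DC ⟂ EG]
2. C_y = -8670/3973  [E, G, C are collinear ∩ DC ⟂ EG]
   → C = (66093/19865, -8670/3973)

C = (66093/19865, -8670/3973)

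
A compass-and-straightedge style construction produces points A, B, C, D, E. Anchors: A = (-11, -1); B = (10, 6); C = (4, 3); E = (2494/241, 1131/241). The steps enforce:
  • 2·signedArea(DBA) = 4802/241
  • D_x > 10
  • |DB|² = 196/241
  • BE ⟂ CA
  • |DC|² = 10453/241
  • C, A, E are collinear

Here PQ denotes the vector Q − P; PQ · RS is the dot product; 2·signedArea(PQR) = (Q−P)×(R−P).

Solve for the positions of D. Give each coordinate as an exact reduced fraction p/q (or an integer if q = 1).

1. D_x = 2466/241  [line 7·x + -21·y + 8694/241 = 0 ∩ |DC|² = 10453/241]
2. D_y = 1236/241  [line 7·x + -21·y + 8694/241 = 0 ∩ |DC|² = 10453/241]
   → D = (2466/241, 1236/241)

D = (2466/241, 1236/241)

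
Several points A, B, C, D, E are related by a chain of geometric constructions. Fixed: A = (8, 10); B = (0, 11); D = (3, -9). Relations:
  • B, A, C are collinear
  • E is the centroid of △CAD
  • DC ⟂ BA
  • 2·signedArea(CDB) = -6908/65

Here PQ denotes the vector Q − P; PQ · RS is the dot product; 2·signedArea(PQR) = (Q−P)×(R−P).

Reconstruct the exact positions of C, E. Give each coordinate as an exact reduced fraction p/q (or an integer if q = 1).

1. C_x = 352/65  [B, A, C are collinear ∩ DC ⟂ BA]
2. C_y = 671/65  [B, A, C are collinear ∩ DC ⟂ BA]
   → C = (352/65, 671/65)
3. E_x = 1067/195  [E is the centroid of △CAD]
4. E_y = 736/195  [E is the centroid of △CAD]
   → E = (1067/195, 736/195)

C = (352/65, 671/65)
E = (1067/195, 736/195)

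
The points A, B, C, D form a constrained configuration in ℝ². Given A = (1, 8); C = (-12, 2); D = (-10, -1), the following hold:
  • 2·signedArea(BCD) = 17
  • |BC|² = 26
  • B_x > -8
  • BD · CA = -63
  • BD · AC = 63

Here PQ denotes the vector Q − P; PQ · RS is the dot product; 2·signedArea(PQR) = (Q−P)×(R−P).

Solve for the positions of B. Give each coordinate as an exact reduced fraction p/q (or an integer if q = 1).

B = (-7, 3)

1. B_x = -7  [BD · CA = -63 ∩ 2·signedArea(BCD) = 17]
2. B_y = 3  [BD · CA = -63 ∩ 2·signedArea(BCD) = 17]
   → B = (-7, 3)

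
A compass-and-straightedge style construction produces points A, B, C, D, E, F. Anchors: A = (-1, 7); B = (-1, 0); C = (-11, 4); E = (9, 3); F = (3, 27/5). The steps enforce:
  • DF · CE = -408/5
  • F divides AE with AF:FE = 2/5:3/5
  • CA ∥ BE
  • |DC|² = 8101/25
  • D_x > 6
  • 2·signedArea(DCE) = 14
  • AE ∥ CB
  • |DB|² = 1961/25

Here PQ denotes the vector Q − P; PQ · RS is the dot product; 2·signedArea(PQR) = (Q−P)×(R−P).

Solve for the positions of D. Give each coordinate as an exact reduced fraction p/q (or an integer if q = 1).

D = (7, 19/5)

1. D_x = 7  [2·signedArea(DCE) = 14 ∩ DF · CE = -408/5]
2. D_y = 19/5  [2·signedArea(DCE) = 14 ∩ DF · CE = -408/5]
   → D = (7, 19/5)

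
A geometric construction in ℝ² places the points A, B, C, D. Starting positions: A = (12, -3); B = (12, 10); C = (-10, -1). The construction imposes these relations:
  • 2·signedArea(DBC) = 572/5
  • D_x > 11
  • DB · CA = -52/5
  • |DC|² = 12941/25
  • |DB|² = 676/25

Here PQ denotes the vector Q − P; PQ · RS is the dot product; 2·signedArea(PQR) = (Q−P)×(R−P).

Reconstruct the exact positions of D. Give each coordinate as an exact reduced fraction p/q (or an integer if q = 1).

D = (12, 24/5)

1. D_x = 12  [DB · CA = -52/5 ∩ 2·signedArea(DBC) = 572/5]
2. D_y = 24/5  [DB · CA = -52/5 ∩ 2·signedArea(DBC) = 572/5]
   → D = (12, 24/5)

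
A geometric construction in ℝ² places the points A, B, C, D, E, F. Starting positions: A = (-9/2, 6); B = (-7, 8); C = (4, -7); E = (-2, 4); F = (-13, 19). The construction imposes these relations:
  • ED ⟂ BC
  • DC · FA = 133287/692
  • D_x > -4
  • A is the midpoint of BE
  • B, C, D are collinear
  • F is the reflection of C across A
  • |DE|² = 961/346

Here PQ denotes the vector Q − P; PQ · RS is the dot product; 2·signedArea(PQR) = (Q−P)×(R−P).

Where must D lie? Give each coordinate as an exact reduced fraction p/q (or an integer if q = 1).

1. D_x = -1157/346  [B, C, D are collinear ∩ ED ⟂ BC]
2. D_y = 1043/346  [B, C, D are collinear ∩ ED ⟂ BC]
   → D = (-1157/346, 1043/346)

D = (-1157/346, 1043/346)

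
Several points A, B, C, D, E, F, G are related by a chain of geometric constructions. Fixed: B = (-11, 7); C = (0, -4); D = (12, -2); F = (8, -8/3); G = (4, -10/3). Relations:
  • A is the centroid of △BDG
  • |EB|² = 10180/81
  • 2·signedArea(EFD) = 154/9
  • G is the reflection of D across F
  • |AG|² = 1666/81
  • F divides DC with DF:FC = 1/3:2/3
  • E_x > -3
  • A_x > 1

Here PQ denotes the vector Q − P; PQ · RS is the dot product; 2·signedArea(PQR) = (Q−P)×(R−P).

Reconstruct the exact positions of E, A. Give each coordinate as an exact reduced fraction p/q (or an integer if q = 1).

1. E_x = -7/3  [line -2/3·x + 4·y + -10/9 = 0 ∩ |EB|² = 10180/81]
2. E_y = -1/9  [line -2/3·x + 4·y + -10/9 = 0 ∩ |EB|² = 10180/81]
   → E = (-7/3, -1/9)
3. A_x = 5/3  [A is the centroid of △BDG]
4. A_y = 5/9  [A is the centroid of △BDG]
   → A = (5/3, 5/9)

A = (5/3, 5/9)
E = (-7/3, -1/9)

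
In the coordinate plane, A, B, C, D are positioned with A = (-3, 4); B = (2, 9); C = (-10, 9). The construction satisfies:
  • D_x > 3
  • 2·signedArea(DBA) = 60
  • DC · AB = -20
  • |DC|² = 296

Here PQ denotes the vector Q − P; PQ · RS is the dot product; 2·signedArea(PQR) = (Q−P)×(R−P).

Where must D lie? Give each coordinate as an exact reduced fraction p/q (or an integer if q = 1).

D = (4, -1)

1. D_x = 4  [2·signedArea(DBA) = 60 ∩ DC · AB = -20]
2. D_y = -1  [2·signedArea(DBA) = 60 ∩ DC · AB = -20]
   → D = (4, -1)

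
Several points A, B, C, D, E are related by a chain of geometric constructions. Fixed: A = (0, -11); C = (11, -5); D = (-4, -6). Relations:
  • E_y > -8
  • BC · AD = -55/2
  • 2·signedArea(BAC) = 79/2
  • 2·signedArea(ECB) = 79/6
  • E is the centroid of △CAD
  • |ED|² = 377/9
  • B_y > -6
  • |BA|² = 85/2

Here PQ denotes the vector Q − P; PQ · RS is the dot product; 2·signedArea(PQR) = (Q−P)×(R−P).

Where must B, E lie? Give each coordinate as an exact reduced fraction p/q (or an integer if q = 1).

B = (7/2, -11/2)
E = (7/3, -22/3)

1. B_x = 7/2  [BC · AD = -55/2 ∩ 2·signedArea(BAC) = 79/2]
2. B_y = -11/2  [BC · AD = -55/2 ∩ 2·signedArea(BAC) = 79/2]
   → B = (7/2, -11/2)
3. E_x = 7/3  [E is the centroid of △CAD]
4. E_y = -22/3  [E is the centroid of △CAD]
   → E = (7/3, -22/3)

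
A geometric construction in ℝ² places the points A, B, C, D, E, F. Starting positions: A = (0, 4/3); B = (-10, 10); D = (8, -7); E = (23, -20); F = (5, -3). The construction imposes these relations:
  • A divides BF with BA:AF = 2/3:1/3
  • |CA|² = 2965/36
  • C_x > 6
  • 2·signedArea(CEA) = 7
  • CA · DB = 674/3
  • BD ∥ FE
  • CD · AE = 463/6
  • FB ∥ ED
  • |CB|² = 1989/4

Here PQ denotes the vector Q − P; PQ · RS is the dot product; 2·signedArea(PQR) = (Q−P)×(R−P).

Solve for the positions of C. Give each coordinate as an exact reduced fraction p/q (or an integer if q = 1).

1. C_x = 13/2  [CD · AE = 463/6 ∩ CA · DB = 674/3]
2. C_y = -5  [CD · AE = 463/6 ∩ CA · DB = 674/3]
   → C = (13/2, -5)

C = (13/2, -5)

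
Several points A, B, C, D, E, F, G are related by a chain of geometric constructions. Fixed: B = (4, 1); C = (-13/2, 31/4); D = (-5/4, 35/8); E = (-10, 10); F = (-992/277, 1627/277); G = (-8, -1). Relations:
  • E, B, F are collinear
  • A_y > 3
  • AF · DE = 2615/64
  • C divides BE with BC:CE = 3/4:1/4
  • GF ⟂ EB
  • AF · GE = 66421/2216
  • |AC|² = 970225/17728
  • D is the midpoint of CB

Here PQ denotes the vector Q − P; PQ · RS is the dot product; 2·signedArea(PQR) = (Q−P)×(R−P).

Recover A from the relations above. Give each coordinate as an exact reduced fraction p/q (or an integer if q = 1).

A = (-307/1108, 8309/2216)

1. A_x = -307/1108  [AF · GE = 66421/2216 ∩ AF · DE = 2615/64]
2. A_y = 8309/2216  [AF · GE = 66421/2216 ∩ AF · DE = 2615/64]
   → A = (-307/1108, 8309/2216)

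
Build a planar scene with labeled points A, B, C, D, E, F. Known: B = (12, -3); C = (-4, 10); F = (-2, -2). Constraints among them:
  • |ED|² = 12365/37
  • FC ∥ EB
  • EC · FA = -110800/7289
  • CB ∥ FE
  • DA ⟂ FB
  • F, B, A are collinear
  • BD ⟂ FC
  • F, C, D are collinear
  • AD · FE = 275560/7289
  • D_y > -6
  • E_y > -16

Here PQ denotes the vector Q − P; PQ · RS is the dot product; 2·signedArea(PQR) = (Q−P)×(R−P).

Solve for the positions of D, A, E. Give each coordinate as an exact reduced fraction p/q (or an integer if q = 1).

1. D_x = -54/37  [F, C, D are collinear ∩ BD ⟂ FC]
2. D_y = -194/37  [F, C, D are collinear ∩ BD ⟂ FC]
   → D = (-54/37, -194/37)
3. A_x = -8978/7289  [F, B, A are collinear ∩ DA ⟂ FB]
4. A_y = -14978/7289  [F, B, A are collinear ∩ DA ⟂ FB]
   → A = (-8978/7289, -14978/7289)
5. E_x = 14  [FC ∥ EB ∩ CB ∥ FE]
6. E_y = -15  [FC ∥ EB ∩ CB ∥ FE]
   → E = (14, -15)

A = (-8978/7289, -14978/7289)
D = (-54/37, -194/37)
E = (14, -15)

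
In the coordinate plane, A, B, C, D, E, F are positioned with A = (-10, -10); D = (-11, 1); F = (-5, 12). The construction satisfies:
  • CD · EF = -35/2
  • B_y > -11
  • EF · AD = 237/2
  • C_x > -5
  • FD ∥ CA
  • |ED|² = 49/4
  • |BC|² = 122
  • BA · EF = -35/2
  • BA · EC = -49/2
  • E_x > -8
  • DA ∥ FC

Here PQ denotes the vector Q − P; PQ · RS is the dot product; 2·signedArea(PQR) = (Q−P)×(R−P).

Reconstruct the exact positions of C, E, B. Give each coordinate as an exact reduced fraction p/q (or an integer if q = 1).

1. C_x = -4  [FD ∥ CA ∩ DA ∥ FC]
2. C_y = 1  [FD ∥ CA ∩ DA ∥ FC]
   → C = (-4, 1)
3. E_x = -15/2  [EF · AD = 237/2 ∩ CD · EF = -35/2]
4. E_y = 1  [EF · AD = 237/2 ∩ CD · EF = -35/2]
   → E = (-15/2, 1)
5. B_x = -3  [BA · EF = -35/2 ∩ BA · EC = -49/2]
6. B_y = -10  [BA · EF = -35/2 ∩ BA · EC = -49/2]
   → B = (-3, -10)

B = (-3, -10)
C = (-4, 1)
E = (-15/2, 1)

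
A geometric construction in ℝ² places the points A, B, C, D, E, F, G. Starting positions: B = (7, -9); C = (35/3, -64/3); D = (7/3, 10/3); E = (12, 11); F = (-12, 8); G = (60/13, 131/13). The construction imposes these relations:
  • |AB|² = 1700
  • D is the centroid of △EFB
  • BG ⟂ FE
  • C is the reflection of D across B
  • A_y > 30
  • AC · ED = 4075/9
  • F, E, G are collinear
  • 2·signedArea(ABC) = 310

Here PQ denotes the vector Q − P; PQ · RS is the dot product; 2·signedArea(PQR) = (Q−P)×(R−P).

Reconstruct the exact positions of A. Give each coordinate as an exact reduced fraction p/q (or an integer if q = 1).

1. A_x = 17  [2·signedArea(ABC) = 310 ∩ AC · ED = 4075/9]
2. A_y = 31  [2·signedArea(ABC) = 310 ∩ AC · ED = 4075/9]
   → A = (17, 31)

A = (17, 31)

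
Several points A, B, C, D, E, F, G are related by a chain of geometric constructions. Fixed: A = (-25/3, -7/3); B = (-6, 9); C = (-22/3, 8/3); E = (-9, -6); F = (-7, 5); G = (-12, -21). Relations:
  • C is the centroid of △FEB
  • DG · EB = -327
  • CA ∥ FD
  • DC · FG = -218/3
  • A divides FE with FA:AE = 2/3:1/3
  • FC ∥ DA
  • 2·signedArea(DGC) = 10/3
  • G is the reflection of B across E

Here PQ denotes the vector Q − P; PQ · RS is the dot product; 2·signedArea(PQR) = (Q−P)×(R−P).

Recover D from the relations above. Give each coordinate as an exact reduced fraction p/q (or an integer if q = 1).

D = (-8, 0)

1. D_x = -8  [FC ∥ DA ∩ CA ∥ FD]
2. D_y = 0  [FC ∥ DA ∩ CA ∥ FD]
   → D = (-8, 0)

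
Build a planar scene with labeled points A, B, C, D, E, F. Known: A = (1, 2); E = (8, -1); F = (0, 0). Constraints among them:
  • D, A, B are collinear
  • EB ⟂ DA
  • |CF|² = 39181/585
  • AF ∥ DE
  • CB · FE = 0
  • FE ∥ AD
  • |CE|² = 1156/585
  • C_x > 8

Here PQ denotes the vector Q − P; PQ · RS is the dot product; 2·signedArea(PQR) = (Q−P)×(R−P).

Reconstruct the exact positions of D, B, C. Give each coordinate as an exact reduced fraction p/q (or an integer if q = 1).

1. D_x = 9  [AF ∥ DE ∩ FE ∥ AD]
2. D_y = 1  [AF ∥ DE ∩ FE ∥ AD]
   → D = (9, 1)
3. B_x = 537/65  [D, A, B are collinear ∩ EB ⟂ DA]
4. B_y = 71/65  [D, A, B are collinear ∩ EB ⟂ DA]
   → B = (537/65, 71/65)
5. C_x = 1594/195  [line -8·x + 1·y + 65 = 0 ∩ |CF|² = 39181/585]
6. C_y = 77/195  [line -8·x + 1·y + 65 = 0 ∩ |CF|² = 39181/585]
   → C = (1594/195, 77/195)

B = (537/65, 71/65)
C = (1594/195, 77/195)
D = (9, 1)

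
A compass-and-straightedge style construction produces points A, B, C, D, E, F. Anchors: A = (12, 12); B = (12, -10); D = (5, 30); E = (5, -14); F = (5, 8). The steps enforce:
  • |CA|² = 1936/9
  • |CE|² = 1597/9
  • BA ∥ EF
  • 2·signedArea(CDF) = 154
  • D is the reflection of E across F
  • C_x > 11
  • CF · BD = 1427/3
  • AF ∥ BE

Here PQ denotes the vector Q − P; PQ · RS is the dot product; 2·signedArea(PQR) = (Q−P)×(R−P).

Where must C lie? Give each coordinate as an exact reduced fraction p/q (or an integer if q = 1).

1. C_x = 12  [2·signedArea(CDF) = 154 ∩ CF · BD = 1427/3]
2. C_y = -8/3  [2·signedArea(CDF) = 154 ∩ CF · BD = 1427/3]
   → C = (12, -8/3)

C = (12, -8/3)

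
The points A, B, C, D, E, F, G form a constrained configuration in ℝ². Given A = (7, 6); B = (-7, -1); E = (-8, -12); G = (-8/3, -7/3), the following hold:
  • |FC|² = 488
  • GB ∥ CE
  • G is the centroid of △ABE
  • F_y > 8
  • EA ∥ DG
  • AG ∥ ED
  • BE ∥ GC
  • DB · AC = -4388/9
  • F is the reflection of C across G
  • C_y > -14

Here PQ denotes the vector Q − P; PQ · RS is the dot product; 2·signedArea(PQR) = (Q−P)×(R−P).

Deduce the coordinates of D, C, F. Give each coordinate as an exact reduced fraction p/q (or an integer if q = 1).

1. D_x = -53/3  [EA ∥ DG ∩ AG ∥ ED]
2. D_y = -61/3  [EA ∥ DG ∩ AG ∥ ED]
   → D = (-53/3, -61/3)
3. C_x = -11/3  [GB ∥ CE ∩ BE ∥ GC]
4. C_y = -40/3  [GB ∥ CE ∩ BE ∥ GC]
   → C = (-11/3, -40/3)
5. F_x = -5/3  [F is the reflection of C across G]
6. F_y = 26/3  [F is the reflection of C across G]
   → F = (-5/3, 26/3)

C = (-11/3, -40/3)
D = (-53/3, -61/3)
F = (-5/3, 26/3)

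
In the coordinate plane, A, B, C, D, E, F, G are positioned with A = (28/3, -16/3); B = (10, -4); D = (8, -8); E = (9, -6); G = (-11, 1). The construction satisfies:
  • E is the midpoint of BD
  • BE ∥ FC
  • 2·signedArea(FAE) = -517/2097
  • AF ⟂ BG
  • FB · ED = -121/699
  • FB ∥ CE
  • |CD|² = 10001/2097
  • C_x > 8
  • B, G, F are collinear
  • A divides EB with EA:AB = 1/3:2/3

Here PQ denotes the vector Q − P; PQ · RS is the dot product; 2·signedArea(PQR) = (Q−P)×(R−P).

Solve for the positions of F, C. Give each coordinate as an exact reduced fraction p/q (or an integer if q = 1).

1. F_x = 2253/233  [B, G, F are collinear ∩ AF ⟂ BG]
2. F_y = -2741/699  [B, G, F are collinear ∩ AF ⟂ BG]
   → F = (2253/233, -2741/699)
3. C_x = 2020/233  [FB ∥ CE ∩ BE ∥ FC]
4. C_y = -4139/699  [FB ∥ CE ∩ BE ∥ FC]
   → C = (2020/233, -4139/699)

C = (2020/233, -4139/699)
F = (2253/233, -2741/699)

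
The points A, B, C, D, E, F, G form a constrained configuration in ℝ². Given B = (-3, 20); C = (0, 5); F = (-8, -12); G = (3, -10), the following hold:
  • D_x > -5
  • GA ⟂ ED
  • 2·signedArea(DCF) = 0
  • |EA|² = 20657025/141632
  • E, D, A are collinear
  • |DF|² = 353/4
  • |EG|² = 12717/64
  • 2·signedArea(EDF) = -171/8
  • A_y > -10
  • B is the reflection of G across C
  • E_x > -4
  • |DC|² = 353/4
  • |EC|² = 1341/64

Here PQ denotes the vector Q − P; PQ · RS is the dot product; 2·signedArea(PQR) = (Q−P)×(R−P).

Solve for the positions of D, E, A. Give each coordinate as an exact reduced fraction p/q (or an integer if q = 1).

1. D_x = -4  [line 17·x + -8·y + 40 = 0 ∩ |DF|² = 353/4]
2. D_y = -7/2  [line 17·x + -8·y + 40 = 0 ∩ |DF|² = 353/4]
   → D = (-4, -7/2)
3. E_x = -15/4  [line 17/2·x + -4·y + 331/8 = 0 ∩ |EG|² = 12717/64]
4. E_y = 19/8  [line 17/2·x + -4·y + 331/8 = 0 ∩ |EG|² = 12717/64]
   → E = (-15/4, 19/8)
5. A_x = -9435/2213  [E, D, A are collinear ∩ GA ⟂ ED]
6. A_y = -21446/2213  [E, D, A are collinear ∩ GA ⟂ ED]
   → A = (-9435/2213, -21446/2213)

A = (-9435/2213, -21446/2213)
D = (-4, -7/2)
E = (-15/4, 19/8)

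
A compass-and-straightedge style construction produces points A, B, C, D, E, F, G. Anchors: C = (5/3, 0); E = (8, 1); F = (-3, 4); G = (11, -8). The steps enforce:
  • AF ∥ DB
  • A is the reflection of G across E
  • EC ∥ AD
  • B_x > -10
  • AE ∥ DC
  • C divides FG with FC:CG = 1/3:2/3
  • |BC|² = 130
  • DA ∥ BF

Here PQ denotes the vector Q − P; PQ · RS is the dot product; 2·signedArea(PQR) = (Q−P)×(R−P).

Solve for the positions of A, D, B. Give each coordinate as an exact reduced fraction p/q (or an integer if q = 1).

A = (5, 10)
B = (-28/3, 3)
D = (-4/3, 9)

1. A_x = 5  [A is the reflection of G across E]
2. A_y = 10  [A is the reflection of G across E]
   → A = (5, 10)
3. D_x = -4/3  [AE ∥ DC ∩ EC ∥ AD]
4. D_y = 9  [AE ∥ DC ∩ EC ∥ AD]
   → D = (-4/3, 9)
5. B_x = -28/3  [DA ∥ BF ∩ AF ∥ DB]
6. B_y = 3  [DA ∥ BF ∩ AF ∥ DB]
   → B = (-28/3, 3)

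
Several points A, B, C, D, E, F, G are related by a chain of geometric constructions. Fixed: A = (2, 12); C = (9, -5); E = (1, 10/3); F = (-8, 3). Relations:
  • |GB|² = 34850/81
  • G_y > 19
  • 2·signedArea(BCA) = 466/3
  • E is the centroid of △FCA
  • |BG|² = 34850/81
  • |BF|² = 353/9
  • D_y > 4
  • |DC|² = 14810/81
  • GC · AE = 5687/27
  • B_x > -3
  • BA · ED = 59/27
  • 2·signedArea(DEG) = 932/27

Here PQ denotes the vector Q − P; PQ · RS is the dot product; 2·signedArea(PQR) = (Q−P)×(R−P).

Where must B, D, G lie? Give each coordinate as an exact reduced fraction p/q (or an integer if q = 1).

B = (-7/3, 1/3)
D = (-8/9, 38/9)
G = (44/9, 178/9)

1. B_x = -7/3  [line -17·x + -7·y + -112/3 = 0 ∩ |BF|² = 353/9]
2. B_y = 1/3  [line -17·x + -7·y + -112/3 = 0 ∩ |BF|² = 353/9]
   → B = (-7/3, 1/3)
3. D_x = -8/9  [line 13/3·x + 35/3·y + -1226/27 = 0 ∩ |DC|² = 14810/81]
4. D_y = 38/9  [line 13/3·x + 35/3·y + -1226/27 = 0 ∩ |DC|² = 14810/81]
   → D = (-8/9, 38/9)
5. G_x = 44/9  [2·signedArea(DEG) = 932/27 ∩ GC · AE = 5687/27]
6. G_y = 178/9  [2·signedArea(DEG) = 932/27 ∩ GC · AE = 5687/27]
   → G = (44/9, 178/9)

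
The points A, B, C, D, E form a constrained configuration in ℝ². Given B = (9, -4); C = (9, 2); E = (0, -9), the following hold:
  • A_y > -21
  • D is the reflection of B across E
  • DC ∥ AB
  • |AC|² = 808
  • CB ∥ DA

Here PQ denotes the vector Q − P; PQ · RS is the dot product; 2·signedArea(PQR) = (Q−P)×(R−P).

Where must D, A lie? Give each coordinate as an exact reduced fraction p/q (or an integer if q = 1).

A = (-9, -20)
D = (-9, -14)

1. D_x = -9  [D is the reflection of B across E]
2. D_y = -14  [D is the reflection of B across E]
   → D = (-9, -14)
3. A_x = -9  [DC ∥ AB ∩ CB ∥ DA]
4. A_y = -20  [DC ∥ AB ∩ CB ∥ DA]
   → A = (-9, -20)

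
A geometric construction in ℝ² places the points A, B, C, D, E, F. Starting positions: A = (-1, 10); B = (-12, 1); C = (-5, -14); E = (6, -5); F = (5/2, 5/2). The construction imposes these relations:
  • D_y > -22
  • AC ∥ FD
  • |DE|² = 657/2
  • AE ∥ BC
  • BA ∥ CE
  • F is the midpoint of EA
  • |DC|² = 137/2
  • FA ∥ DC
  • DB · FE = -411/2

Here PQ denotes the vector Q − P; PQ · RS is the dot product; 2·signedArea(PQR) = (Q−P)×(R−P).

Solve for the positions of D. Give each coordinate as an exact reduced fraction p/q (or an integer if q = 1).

1. D_x = -3/2  [FA ∥ DC ∩ AC ∥ FD]
2. D_y = -43/2  [FA ∥ DC ∩ AC ∥ FD]
   → D = (-3/2, -43/2)

D = (-3/2, -43/2)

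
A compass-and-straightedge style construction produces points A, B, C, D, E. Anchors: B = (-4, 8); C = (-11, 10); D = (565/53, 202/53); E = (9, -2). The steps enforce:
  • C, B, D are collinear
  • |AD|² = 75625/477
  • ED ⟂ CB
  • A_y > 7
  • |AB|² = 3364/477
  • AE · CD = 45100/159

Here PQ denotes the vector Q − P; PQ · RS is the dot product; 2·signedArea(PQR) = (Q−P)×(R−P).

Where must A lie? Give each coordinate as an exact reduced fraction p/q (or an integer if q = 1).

A = (-230/159, 1156/159)

1. A_x = -230/159  [line -1148/53·x + 328/53·y + -12136/159 = 0 ∩ |AD|² = 75625/477]
2. A_y = 1156/159  [line -1148/53·x + 328/53·y + -12136/159 = 0 ∩ |AD|² = 75625/477]
   → A = (-230/159, 1156/159)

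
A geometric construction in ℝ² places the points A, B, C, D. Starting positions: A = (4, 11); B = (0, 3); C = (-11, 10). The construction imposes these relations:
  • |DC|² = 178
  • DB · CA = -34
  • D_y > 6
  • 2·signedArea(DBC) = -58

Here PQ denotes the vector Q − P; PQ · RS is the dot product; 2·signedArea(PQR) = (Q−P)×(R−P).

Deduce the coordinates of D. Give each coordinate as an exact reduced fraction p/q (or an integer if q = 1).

1. D_x = 2  [2·signedArea(DBC) = -58 ∩ DB · CA = -34]
2. D_y = 7  [2·signedArea(DBC) = -58 ∩ DB · CA = -34]
   → D = (2, 7)

D = (2, 7)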